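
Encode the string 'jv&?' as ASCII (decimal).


String: 'jv&?'  (4 characters)
Per-character ASCII lookup:
  'j': lowercase starts at 97: 'j' = 97 + 9 = 106
  'v': lowercase starts at 97: 'v' = 97 + 21 = 118
  '&': special character: '&' = 38
  '?': special character: '?' = 63
= 106 118 38 63


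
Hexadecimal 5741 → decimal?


Positional values:
Position 0: 1 × 16^0 = 1 × 1 = 1
Position 1: 4 × 16^1 = 4 × 16 = 64
Position 2: 7 × 16^2 = 7 × 256 = 1792
Position 3: 5 × 16^3 = 5 × 4096 = 20480
Sum = 1 + 64 + 1792 + 20480
= 22337


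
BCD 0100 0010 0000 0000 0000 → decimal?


Each 4-bit group → digit:
  0100 → 4
  0010 → 2
  0000 → 0
  0000 → 0
  0000 → 0
= 42000


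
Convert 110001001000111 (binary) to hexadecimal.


Group into 4-bit nibbles: 0110001001000111
  0110 = 6
  0010 = 2
  0100 = 4
  0111 = 7
= 0x6247


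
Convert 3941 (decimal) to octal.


Divide by 8 repeatedly:
3941 ÷ 8 = 492 remainder 5
492 ÷ 8 = 61 remainder 4
61 ÷ 8 = 7 remainder 5
7 ÷ 8 = 0 remainder 7
Reading remainders bottom-up:
= 0o7545


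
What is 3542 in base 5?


Divide by 5 repeatedly:
3542 ÷ 5 = 708 remainder 2
708 ÷ 5 = 141 remainder 3
141 ÷ 5 = 28 remainder 1
28 ÷ 5 = 5 remainder 3
5 ÷ 5 = 1 remainder 0
1 ÷ 5 = 0 remainder 1
Reading remainders bottom-up:
= 103132


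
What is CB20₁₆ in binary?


Each hex digit → 4 binary bits:
  C = 1100
  B = 1011
  2 = 0010
  0 = 0000
Concatenate: 1100 1011 0010 0000
= 1100101100100000


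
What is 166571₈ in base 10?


Positional values:
Position 0: 1 × 8^0 = 1
Position 1: 7 × 8^1 = 56
Position 2: 5 × 8^2 = 320
Position 3: 6 × 8^3 = 3072
Position 4: 6 × 8^4 = 24576
Position 5: 1 × 8^5 = 32768
Sum = 1 + 56 + 320 + 3072 + 24576 + 32768
= 60793


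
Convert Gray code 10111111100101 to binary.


Gray code: 10111111100101
MSB stays the same: 1
Each subsequent bit = prev_binary XOR current_gray:
  B[1] = 1 XOR 0 = 1
  B[2] = 1 XOR 1 = 0
  B[3] = 0 XOR 1 = 1
  B[4] = 1 XOR 1 = 0
  B[5] = 0 XOR 1 = 1
  B[6] = 1 XOR 1 = 0
  B[7] = 0 XOR 1 = 1
  B[8] = 1 XOR 1 = 0
  B[9] = 0 XOR 0 = 0
  B[10] = 0 XOR 0 = 0
  B[11] = 0 XOR 1 = 1
  B[12] = 1 XOR 0 = 1
  B[13] = 1 XOR 1 = 0
= 11010101000110 (13638 decimal)


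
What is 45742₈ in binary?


Each octal digit → 3 binary bits:
  4 = 100
  5 = 101
  7 = 111
  4 = 100
  2 = 010
Concatenate: 100 101 111 100 010
= 100101111100010


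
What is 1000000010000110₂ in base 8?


Group into 3-bit groups: 001000000010000110
  001 = 1
  000 = 0
  000 = 0
  010 = 2
  000 = 0
  110 = 6
= 0o100206


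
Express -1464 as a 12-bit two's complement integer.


Original: 010110111000
Step 1 - Invert all bits: 101001000111
Step 2 - Add 1: 101001000111 + 1
= 101001001000 (represents -1464)


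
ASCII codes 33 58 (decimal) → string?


Codes (decimal): 33 58
Per-code ASCII lookup:
  33  (special character) → '!'
  58  (special character) → ':'
= '!:'


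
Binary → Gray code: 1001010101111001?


Binary: 1001010101111001
Gray code: G = B XOR (B >> 1)
B >> 1 = 0100101010111100
1001010101111001 XOR 0100101010111100:
  1 XOR 0 = 1
  0 XOR 1 = 1
  0 XOR 0 = 0
  1 XOR 0 = 1
  0 XOR 1 = 1
  1 XOR 0 = 1
  0 XOR 1 = 1
  1 XOR 0 = 1
  0 XOR 1 = 1
  1 XOR 0 = 1
  1 XOR 1 = 0
  1 XOR 1 = 0
  1 XOR 1 = 0
  0 XOR 1 = 1
  0 XOR 0 = 0
  1 XOR 0 = 1
= 1101111111000101


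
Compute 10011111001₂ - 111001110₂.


Align and subtract column by column (LSB to MSB, borrowing when needed):
  10011111001
- 00111001110
  -----------
  col 0: (1 - 0 borrow-in) - 0 → 1 - 0 = 1, borrow out 0
  col 1: (0 - 0 borrow-in) - 1 → borrow from next column: (0+2) - 1 = 1, borrow out 1
  col 2: (0 - 1 borrow-in) - 1 → borrow from next column: (-1+2) - 1 = 0, borrow out 1
  col 3: (1 - 1 borrow-in) - 1 → borrow from next column: (0+2) - 1 = 1, borrow out 1
  col 4: (1 - 1 borrow-in) - 0 → 0 - 0 = 0, borrow out 0
  col 5: (1 - 0 borrow-in) - 0 → 1 - 0 = 1, borrow out 0
  col 6: (1 - 0 borrow-in) - 1 → 1 - 1 = 0, borrow out 0
  col 7: (1 - 0 borrow-in) - 1 → 1 - 1 = 0, borrow out 0
  col 8: (0 - 0 borrow-in) - 1 → borrow from next column: (0+2) - 1 = 1, borrow out 1
  col 9: (0 - 1 borrow-in) - 0 → borrow from next column: (-1+2) - 0 = 1, borrow out 1
  col 10: (1 - 1 borrow-in) - 0 → 0 - 0 = 0, borrow out 0
Reading bits MSB→LSB: 01100101011
Strip leading zeros: 1100101011
= 1100101011


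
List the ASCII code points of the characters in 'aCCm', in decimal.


String: 'aCCm'  (4 characters)
Per-character ASCII lookup:
  'a': lowercase starts at 97: 'a' = 97 + 0 = 97
  'C': uppercase starts at 65: 'C' = 65 + 2 = 67
  'C': uppercase starts at 65: 'C' = 65 + 2 = 67
  'm': lowercase starts at 97: 'm' = 97 + 12 = 109
= 97 67 67 109


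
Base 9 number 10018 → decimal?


Positional values (base 9):
  8 × 9^0 = 8 × 1 = 8
  1 × 9^1 = 1 × 9 = 9
  0 × 9^2 = 0 × 81 = 0
  0 × 9^3 = 0 × 729 = 0
  1 × 9^4 = 1 × 6561 = 6561
Sum = 8 + 9 + 0 + 0 + 6561
= 6578


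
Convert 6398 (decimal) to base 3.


Divide by 3 repeatedly:
6398 ÷ 3 = 2132 remainder 2
2132 ÷ 3 = 710 remainder 2
710 ÷ 3 = 236 remainder 2
236 ÷ 3 = 78 remainder 2
78 ÷ 3 = 26 remainder 0
26 ÷ 3 = 8 remainder 2
8 ÷ 3 = 2 remainder 2
2 ÷ 3 = 0 remainder 2
Reading remainders bottom-up:
= 22202222


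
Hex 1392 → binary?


Each hex digit → 4 binary bits:
  1 = 0001
  3 = 0011
  9 = 1001
  2 = 0010
Concatenate: 0001 0011 1001 0010
= 0001001110010010


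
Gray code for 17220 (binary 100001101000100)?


Binary: 100001101000100
Gray code: G = B XOR (B >> 1)
B >> 1 = 010000110100010
100001101000100 XOR 010000110100010:
  1 XOR 0 = 1
  0 XOR 1 = 1
  0 XOR 0 = 0
  0 XOR 0 = 0
  0 XOR 0 = 0
  1 XOR 0 = 1
  1 XOR 1 = 0
  0 XOR 1 = 1
  1 XOR 0 = 1
  0 XOR 1 = 1
  0 XOR 0 = 0
  0 XOR 0 = 0
  1 XOR 0 = 1
  0 XOR 1 = 1
  0 XOR 0 = 0
= 110001011100110


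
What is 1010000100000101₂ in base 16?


Group into 4-bit nibbles: 1010000100000101
  1010 = A
  0001 = 1
  0000 = 0
  0101 = 5
= 0xA105


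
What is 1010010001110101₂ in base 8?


Group into 3-bit groups: 001010010001110101
  001 = 1
  010 = 2
  010 = 2
  001 = 1
  110 = 6
  101 = 5
= 0o122165


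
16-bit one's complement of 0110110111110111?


Original: 0110110111110111
Invert all bits:
  bit 0: 0 → 1
  bit 1: 1 → 0
  bit 2: 1 → 0
  bit 3: 0 → 1
  bit 4: 1 → 0
  bit 5: 1 → 0
  bit 6: 0 → 1
  bit 7: 1 → 0
  bit 8: 1 → 0
  bit 9: 1 → 0
  bit 10: 1 → 0
  bit 11: 1 → 0
  bit 12: 0 → 1
  bit 13: 1 → 0
  bit 14: 1 → 0
  bit 15: 1 → 0
= 1001001000001000


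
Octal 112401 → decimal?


Positional values:
Position 0: 1 × 8^0 = 1
Position 1: 0 × 8^1 = 0
Position 2: 4 × 8^2 = 256
Position 3: 2 × 8^3 = 1024
Position 4: 1 × 8^4 = 4096
Position 5: 1 × 8^5 = 32768
Sum = 1 + 0 + 256 + 1024 + 4096 + 32768
= 38145


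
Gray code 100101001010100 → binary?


Gray code: 100101001010100
MSB stays the same: 1
Each subsequent bit = prev_binary XOR current_gray:
  B[1] = 1 XOR 0 = 1
  B[2] = 1 XOR 0 = 1
  B[3] = 1 XOR 1 = 0
  B[4] = 0 XOR 0 = 0
  B[5] = 0 XOR 1 = 1
  B[6] = 1 XOR 0 = 1
  B[7] = 1 XOR 0 = 1
  B[8] = 1 XOR 1 = 0
  B[9] = 0 XOR 0 = 0
  B[10] = 0 XOR 1 = 1
  B[11] = 1 XOR 0 = 1
  B[12] = 1 XOR 1 = 0
  B[13] = 0 XOR 0 = 0
  B[14] = 0 XOR 0 = 0
= 111001110011000 (29592 decimal)


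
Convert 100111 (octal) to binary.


Each octal digit → 3 binary bits:
  1 = 001
  0 = 000
  0 = 000
  1 = 001
  1 = 001
  1 = 001
Concatenate: 001 000 000 001 001 001
= 001000000001001001


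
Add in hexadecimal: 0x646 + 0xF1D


Align and add column by column (LSB to MSB, each column mod 16 with carry):
  0646
+ 0F1D
  ----
  col 0: 6(6) + D(13) + 0 (carry in) = 19 → 3(3), carry out 1
  col 1: 4(4) + 1(1) + 1 (carry in) = 6 → 6(6), carry out 0
  col 2: 6(6) + F(15) + 0 (carry in) = 21 → 5(5), carry out 1
  col 3: 0(0) + 0(0) + 1 (carry in) = 1 → 1(1), carry out 0
Reading digits MSB→LSB: 1563
Strip leading zeros: 1563
= 0x1563


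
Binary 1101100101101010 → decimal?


Positional values:
Bit 1: 1 × 2^1 = 2
Bit 3: 1 × 2^3 = 8
Bit 5: 1 × 2^5 = 32
Bit 6: 1 × 2^6 = 64
Bit 8: 1 × 2^8 = 256
Bit 11: 1 × 2^11 = 2048
Bit 12: 1 × 2^12 = 4096
Bit 14: 1 × 2^14 = 16384
Bit 15: 1 × 2^15 = 32768
Sum = 2 + 8 + 32 + 64 + 256 + 2048 + 4096 + 16384 + 32768
= 55658


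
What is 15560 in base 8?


Divide by 8 repeatedly:
15560 ÷ 8 = 1945 remainder 0
1945 ÷ 8 = 243 remainder 1
243 ÷ 8 = 30 remainder 3
30 ÷ 8 = 3 remainder 6
3 ÷ 8 = 0 remainder 3
Reading remainders bottom-up:
= 0o36310


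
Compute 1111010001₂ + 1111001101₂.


Align and add column by column (LSB to MSB, carry propagating):
  01111010001
+ 01111001101
  -----------
  col 0: 1 + 1 + 0 (carry in) = 2 → bit 0, carry out 1
  col 1: 0 + 0 + 1 (carry in) = 1 → bit 1, carry out 0
  col 2: 0 + 1 + 0 (carry in) = 1 → bit 1, carry out 0
  col 3: 0 + 1 + 0 (carry in) = 1 → bit 1, carry out 0
  col 4: 1 + 0 + 0 (carry in) = 1 → bit 1, carry out 0
  col 5: 0 + 0 + 0 (carry in) = 0 → bit 0, carry out 0
  col 6: 1 + 1 + 0 (carry in) = 2 → bit 0, carry out 1
  col 7: 1 + 1 + 1 (carry in) = 3 → bit 1, carry out 1
  col 8: 1 + 1 + 1 (carry in) = 3 → bit 1, carry out 1
  col 9: 1 + 1 + 1 (carry in) = 3 → bit 1, carry out 1
  col 10: 0 + 0 + 1 (carry in) = 1 → bit 1, carry out 0
Reading bits MSB→LSB: 11110011110
Strip leading zeros: 11110011110
= 11110011110


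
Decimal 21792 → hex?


Divide by 16 repeatedly:
21792 ÷ 16 = 1362 remainder 0 (0)
1362 ÷ 16 = 85 remainder 2 (2)
85 ÷ 16 = 5 remainder 5 (5)
5 ÷ 16 = 0 remainder 5 (5)
Reading remainders bottom-up:
= 0x5520


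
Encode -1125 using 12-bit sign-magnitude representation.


Sign bit: 1 (negative)
Magnitude: 1125 = 10001100101
= 110001100101


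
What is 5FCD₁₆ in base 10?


Positional values:
Position 0: D × 16^0 = 13 × 1 = 13
Position 1: C × 16^1 = 12 × 16 = 192
Position 2: F × 16^2 = 15 × 256 = 3840
Position 3: 5 × 16^3 = 5 × 4096 = 20480
Sum = 13 + 192 + 3840 + 20480
= 24525


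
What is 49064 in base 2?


Divide by 2 repeatedly:
49064 ÷ 2 = 24532 remainder 0
24532 ÷ 2 = 12266 remainder 0
12266 ÷ 2 = 6133 remainder 0
6133 ÷ 2 = 3066 remainder 1
3066 ÷ 2 = 1533 remainder 0
1533 ÷ 2 = 766 remainder 1
766 ÷ 2 = 383 remainder 0
383 ÷ 2 = 191 remainder 1
191 ÷ 2 = 95 remainder 1
95 ÷ 2 = 47 remainder 1
47 ÷ 2 = 23 remainder 1
23 ÷ 2 = 11 remainder 1
11 ÷ 2 = 5 remainder 1
5 ÷ 2 = 2 remainder 1
2 ÷ 2 = 1 remainder 0
1 ÷ 2 = 0 remainder 1
Reading remainders bottom-up:
= 1011111110101000


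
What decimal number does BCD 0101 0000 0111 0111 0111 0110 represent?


Each 4-bit group → digit:
  0101 → 5
  0000 → 0
  0111 → 7
  0111 → 7
  0111 → 7
  0110 → 6
= 507776


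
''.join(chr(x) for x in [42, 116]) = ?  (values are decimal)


Codes (decimal): 42 116
Per-code ASCII lookup:
  42  (special character) → '*'
  116  (range 97-122: lowercase, 116 - 97 = 19) → 't'
= '*t'


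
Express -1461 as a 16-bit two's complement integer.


Original: 0000010110110101
Step 1 - Invert all bits: 1111101001001010
Step 2 - Add 1: 1111101001001010 + 1
= 1111101001001011 (represents -1461)


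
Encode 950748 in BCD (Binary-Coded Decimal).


Each digit → 4-bit binary:
  9 → 1001
  5 → 0101
  0 → 0000
  7 → 0111
  4 → 0100
  8 → 1000
= 1001 0101 0000 0111 0100 1000


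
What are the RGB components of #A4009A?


Hex: #A4009A
R = A4₁₆ = 164
G = 00₁₆ = 0
B = 9A₁₆ = 154
= RGB(164, 0, 154)


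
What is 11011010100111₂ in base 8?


Group into 3-bit groups: 011011010100111
  011 = 3
  011 = 3
  010 = 2
  100 = 4
  111 = 7
= 0o33247


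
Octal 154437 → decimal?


Positional values:
Position 0: 7 × 8^0 = 7
Position 1: 3 × 8^1 = 24
Position 2: 4 × 8^2 = 256
Position 3: 4 × 8^3 = 2048
Position 4: 5 × 8^4 = 20480
Position 5: 1 × 8^5 = 32768
Sum = 7 + 24 + 256 + 2048 + 20480 + 32768
= 55583


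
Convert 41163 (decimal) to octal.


Divide by 8 repeatedly:
41163 ÷ 8 = 5145 remainder 3
5145 ÷ 8 = 643 remainder 1
643 ÷ 8 = 80 remainder 3
80 ÷ 8 = 10 remainder 0
10 ÷ 8 = 1 remainder 2
1 ÷ 8 = 0 remainder 1
Reading remainders bottom-up:
= 0o120313


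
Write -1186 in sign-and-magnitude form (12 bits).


Sign bit: 1 (negative)
Magnitude: 1186 = 10010100010
= 110010100010


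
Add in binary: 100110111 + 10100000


Align and add column by column (LSB to MSB, carry propagating):
  0100110111
+ 0010100000
  ----------
  col 0: 1 + 0 + 0 (carry in) = 1 → bit 1, carry out 0
  col 1: 1 + 0 + 0 (carry in) = 1 → bit 1, carry out 0
  col 2: 1 + 0 + 0 (carry in) = 1 → bit 1, carry out 0
  col 3: 0 + 0 + 0 (carry in) = 0 → bit 0, carry out 0
  col 4: 1 + 0 + 0 (carry in) = 1 → bit 1, carry out 0
  col 5: 1 + 1 + 0 (carry in) = 2 → bit 0, carry out 1
  col 6: 0 + 0 + 1 (carry in) = 1 → bit 1, carry out 0
  col 7: 0 + 1 + 0 (carry in) = 1 → bit 1, carry out 0
  col 8: 1 + 0 + 0 (carry in) = 1 → bit 1, carry out 0
  col 9: 0 + 0 + 0 (carry in) = 0 → bit 0, carry out 0
Reading bits MSB→LSB: 0111010111
Strip leading zeros: 111010111
= 111010111


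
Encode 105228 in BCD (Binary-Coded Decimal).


Each digit → 4-bit binary:
  1 → 0001
  0 → 0000
  5 → 0101
  2 → 0010
  2 → 0010
  8 → 1000
= 0001 0000 0101 0010 0010 1000


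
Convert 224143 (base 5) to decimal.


Positional values (base 5):
  3 × 5^0 = 3 × 1 = 3
  4 × 5^1 = 4 × 5 = 20
  1 × 5^2 = 1 × 25 = 25
  4 × 5^3 = 4 × 125 = 500
  2 × 5^4 = 2 × 625 = 1250
  2 × 5^5 = 2 × 3125 = 6250
Sum = 3 + 20 + 25 + 500 + 1250 + 6250
= 8048


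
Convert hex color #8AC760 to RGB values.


Hex: #8AC760
R = 8A₁₆ = 138
G = C7₁₆ = 199
B = 60₁₆ = 96
= RGB(138, 199, 96)


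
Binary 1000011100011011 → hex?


Group into 4-bit nibbles: 1000011100011011
  1000 = 8
  0111 = 7
  0001 = 1
  1011 = B
= 0x871B


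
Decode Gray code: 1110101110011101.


Gray code: 1110101110011101
MSB stays the same: 1
Each subsequent bit = prev_binary XOR current_gray:
  B[1] = 1 XOR 1 = 0
  B[2] = 0 XOR 1 = 1
  B[3] = 1 XOR 0 = 1
  B[4] = 1 XOR 1 = 0
  B[5] = 0 XOR 0 = 0
  B[6] = 0 XOR 1 = 1
  B[7] = 1 XOR 1 = 0
  B[8] = 0 XOR 1 = 1
  B[9] = 1 XOR 0 = 1
  B[10] = 1 XOR 0 = 1
  B[11] = 1 XOR 1 = 0
  B[12] = 0 XOR 1 = 1
  B[13] = 1 XOR 1 = 0
  B[14] = 0 XOR 0 = 0
  B[15] = 0 XOR 1 = 1
= 1011001011101001 (45801 decimal)


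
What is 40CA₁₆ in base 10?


Positional values:
Position 0: A × 16^0 = 10 × 1 = 10
Position 1: C × 16^1 = 12 × 16 = 192
Position 2: 0 × 16^2 = 0 × 256 = 0
Position 3: 4 × 16^3 = 4 × 4096 = 16384
Sum = 10 + 192 + 0 + 16384
= 16586


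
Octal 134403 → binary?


Each octal digit → 3 binary bits:
  1 = 001
  3 = 011
  4 = 100
  4 = 100
  0 = 000
  3 = 011
Concatenate: 001 011 100 100 000 011
= 001011100100000011


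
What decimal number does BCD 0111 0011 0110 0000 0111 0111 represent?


Each 4-bit group → digit:
  0111 → 7
  0011 → 3
  0110 → 6
  0000 → 0
  0111 → 7
  0111 → 7
= 736077


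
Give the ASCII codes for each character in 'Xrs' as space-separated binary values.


String: 'Xrs'  (3 characters)
Per-character ASCII lookup:
  'X': uppercase starts at 65: 'X' = 65 + 23 = 88 → 1011000
  'r': lowercase starts at 97: 'r' = 97 + 17 = 114 → 1110010
  's': lowercase starts at 97: 's' = 97 + 18 = 115 → 1110011
= 1011000 1110010 1110011


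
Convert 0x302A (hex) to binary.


Each hex digit → 4 binary bits:
  3 = 0011
  0 = 0000
  2 = 0010
  A = 1010
Concatenate: 0011 0000 0010 1010
= 0011000000101010


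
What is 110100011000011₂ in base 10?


Positional values:
Bit 0: 1 × 2^0 = 1
Bit 1: 1 × 2^1 = 2
Bit 6: 1 × 2^6 = 64
Bit 7: 1 × 2^7 = 128
Bit 11: 1 × 2^11 = 2048
Bit 13: 1 × 2^13 = 8192
Bit 14: 1 × 2^14 = 16384
Sum = 1 + 2 + 64 + 128 + 2048 + 8192 + 16384
= 26819


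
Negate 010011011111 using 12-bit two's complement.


Original: 010011011111
Step 1 - Invert all bits: 101100100000
Step 2 - Add 1: 101100100000 + 1
= 101100100001 (represents -1247)


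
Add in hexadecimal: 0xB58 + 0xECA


Align and add column by column (LSB to MSB, each column mod 16 with carry):
  0B58
+ 0ECA
  ----
  col 0: 8(8) + A(10) + 0 (carry in) = 18 → 2(2), carry out 1
  col 1: 5(5) + C(12) + 1 (carry in) = 18 → 2(2), carry out 1
  col 2: B(11) + E(14) + 1 (carry in) = 26 → A(10), carry out 1
  col 3: 0(0) + 0(0) + 1 (carry in) = 1 → 1(1), carry out 0
Reading digits MSB→LSB: 1A22
Strip leading zeros: 1A22
= 0x1A22


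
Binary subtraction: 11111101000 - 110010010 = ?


Align and subtract column by column (LSB to MSB, borrowing when needed):
  11111101000
- 00110010010
  -----------
  col 0: (0 - 0 borrow-in) - 0 → 0 - 0 = 0, borrow out 0
  col 1: (0 - 0 borrow-in) - 1 → borrow from next column: (0+2) - 1 = 1, borrow out 1
  col 2: (0 - 1 borrow-in) - 0 → borrow from next column: (-1+2) - 0 = 1, borrow out 1
  col 3: (1 - 1 borrow-in) - 0 → 0 - 0 = 0, borrow out 0
  col 4: (0 - 0 borrow-in) - 1 → borrow from next column: (0+2) - 1 = 1, borrow out 1
  col 5: (1 - 1 borrow-in) - 0 → 0 - 0 = 0, borrow out 0
  col 6: (1 - 0 borrow-in) - 0 → 1 - 0 = 1, borrow out 0
  col 7: (1 - 0 borrow-in) - 1 → 1 - 1 = 0, borrow out 0
  col 8: (1 - 0 borrow-in) - 1 → 1 - 1 = 0, borrow out 0
  col 9: (1 - 0 borrow-in) - 0 → 1 - 0 = 1, borrow out 0
  col 10: (1 - 0 borrow-in) - 0 → 1 - 0 = 1, borrow out 0
Reading bits MSB→LSB: 11001010110
Strip leading zeros: 11001010110
= 11001010110


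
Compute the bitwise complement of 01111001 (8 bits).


Original: 01111001
Invert all bits:
  bit 0: 0 → 1
  bit 1: 1 → 0
  bit 2: 1 → 0
  bit 3: 1 → 0
  bit 4: 1 → 0
  bit 5: 0 → 1
  bit 6: 0 → 1
  bit 7: 1 → 0
= 10000110


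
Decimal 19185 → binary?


Divide by 2 repeatedly:
19185 ÷ 2 = 9592 remainder 1
9592 ÷ 2 = 4796 remainder 0
4796 ÷ 2 = 2398 remainder 0
2398 ÷ 2 = 1199 remainder 0
1199 ÷ 2 = 599 remainder 1
599 ÷ 2 = 299 remainder 1
299 ÷ 2 = 149 remainder 1
149 ÷ 2 = 74 remainder 1
74 ÷ 2 = 37 remainder 0
37 ÷ 2 = 18 remainder 1
18 ÷ 2 = 9 remainder 0
9 ÷ 2 = 4 remainder 1
4 ÷ 2 = 2 remainder 0
2 ÷ 2 = 1 remainder 0
1 ÷ 2 = 0 remainder 1
Reading remainders bottom-up:
= 100101011110001


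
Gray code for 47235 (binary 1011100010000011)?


Binary: 1011100010000011
Gray code: G = B XOR (B >> 1)
B >> 1 = 0101110001000001
1011100010000011 XOR 0101110001000001:
  1 XOR 0 = 1
  0 XOR 1 = 1
  1 XOR 0 = 1
  1 XOR 1 = 0
  1 XOR 1 = 0
  0 XOR 1 = 1
  0 XOR 0 = 0
  0 XOR 0 = 0
  1 XOR 0 = 1
  0 XOR 1 = 1
  0 XOR 0 = 0
  0 XOR 0 = 0
  0 XOR 0 = 0
  0 XOR 0 = 0
  1 XOR 0 = 1
  1 XOR 1 = 0
= 1110010011000010


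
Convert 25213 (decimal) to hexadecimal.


Divide by 16 repeatedly:
25213 ÷ 16 = 1575 remainder 13 (D)
1575 ÷ 16 = 98 remainder 7 (7)
98 ÷ 16 = 6 remainder 2 (2)
6 ÷ 16 = 0 remainder 6 (6)
Reading remainders bottom-up:
= 0x627D


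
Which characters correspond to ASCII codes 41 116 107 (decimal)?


Codes (decimal): 41 116 107
Per-code ASCII lookup:
  41  (special character) → ')'
  116  (range 97-122: lowercase, 116 - 97 = 19) → 't'
  107  (range 97-122: lowercase, 107 - 97 = 10) → 'k'
= ')tk'


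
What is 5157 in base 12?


Divide by 12 repeatedly:
5157 ÷ 12 = 429 remainder 9
429 ÷ 12 = 35 remainder 9
35 ÷ 12 = 2 remainder 11
2 ÷ 12 = 0 remainder 2
Reading remainders bottom-up:
= 2B99


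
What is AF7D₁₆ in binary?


Each hex digit → 4 binary bits:
  A = 1010
  F = 1111
  7 = 0111
  D = 1101
Concatenate: 1010 1111 0111 1101
= 1010111101111101


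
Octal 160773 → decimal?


Positional values:
Position 0: 3 × 8^0 = 3
Position 1: 7 × 8^1 = 56
Position 2: 7 × 8^2 = 448
Position 3: 0 × 8^3 = 0
Position 4: 6 × 8^4 = 24576
Position 5: 1 × 8^5 = 32768
Sum = 3 + 56 + 448 + 0 + 24576 + 32768
= 57851


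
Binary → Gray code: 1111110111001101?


Binary: 1111110111001101
Gray code: G = B XOR (B >> 1)
B >> 1 = 0111111011100110
1111110111001101 XOR 0111111011100110:
  1 XOR 0 = 1
  1 XOR 1 = 0
  1 XOR 1 = 0
  1 XOR 1 = 0
  1 XOR 1 = 0
  1 XOR 1 = 0
  0 XOR 1 = 1
  1 XOR 0 = 1
  1 XOR 1 = 0
  1 XOR 1 = 0
  0 XOR 1 = 1
  0 XOR 0 = 0
  1 XOR 0 = 1
  1 XOR 1 = 0
  0 XOR 1 = 1
  1 XOR 0 = 1
= 1000001100101011


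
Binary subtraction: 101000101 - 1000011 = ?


Align and subtract column by column (LSB to MSB, borrowing when needed):
  101000101
- 001000011
  ---------
  col 0: (1 - 0 borrow-in) - 1 → 1 - 1 = 0, borrow out 0
  col 1: (0 - 0 borrow-in) - 1 → borrow from next column: (0+2) - 1 = 1, borrow out 1
  col 2: (1 - 1 borrow-in) - 0 → 0 - 0 = 0, borrow out 0
  col 3: (0 - 0 borrow-in) - 0 → 0 - 0 = 0, borrow out 0
  col 4: (0 - 0 borrow-in) - 0 → 0 - 0 = 0, borrow out 0
  col 5: (0 - 0 borrow-in) - 0 → 0 - 0 = 0, borrow out 0
  col 6: (1 - 0 borrow-in) - 1 → 1 - 1 = 0, borrow out 0
  col 7: (0 - 0 borrow-in) - 0 → 0 - 0 = 0, borrow out 0
  col 8: (1 - 0 borrow-in) - 0 → 1 - 0 = 1, borrow out 0
Reading bits MSB→LSB: 100000010
Strip leading zeros: 100000010
= 100000010


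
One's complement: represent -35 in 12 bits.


Original: 000000100011
Invert all bits:
  bit 0: 0 → 1
  bit 1: 0 → 1
  bit 2: 0 → 1
  bit 3: 0 → 1
  bit 4: 0 → 1
  bit 5: 0 → 1
  bit 6: 1 → 0
  bit 7: 0 → 1
  bit 8: 0 → 1
  bit 9: 0 → 1
  bit 10: 1 → 0
  bit 11: 1 → 0
= 111111011100


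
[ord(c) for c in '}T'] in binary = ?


String: '}T'  (2 characters)
Per-character ASCII lookup:
  '}': special character: '}' = 125 → 1111101
  'T': uppercase starts at 65: 'T' = 65 + 19 = 84 → 1010100
= 1111101 1010100


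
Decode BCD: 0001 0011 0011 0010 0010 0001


Each 4-bit group → digit:
  0001 → 1
  0011 → 3
  0011 → 3
  0010 → 2
  0010 → 2
  0001 → 1
= 133221


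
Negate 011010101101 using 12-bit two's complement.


Original: 011010101101
Step 1 - Invert all bits: 100101010010
Step 2 - Add 1: 100101010010 + 1
= 100101010011 (represents -1709)


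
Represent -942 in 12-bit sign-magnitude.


Sign bit: 1 (negative)
Magnitude: 942 = 01110101110
= 101110101110


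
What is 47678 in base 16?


Divide by 16 repeatedly:
47678 ÷ 16 = 2979 remainder 14 (E)
2979 ÷ 16 = 186 remainder 3 (3)
186 ÷ 16 = 11 remainder 10 (A)
11 ÷ 16 = 0 remainder 11 (B)
Reading remainders bottom-up:
= 0xBA3E


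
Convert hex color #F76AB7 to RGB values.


Hex: #F76AB7
R = F7₁₆ = 247
G = 6A₁₆ = 106
B = B7₁₆ = 183
= RGB(247, 106, 183)


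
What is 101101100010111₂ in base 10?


Positional values:
Bit 0: 1 × 2^0 = 1
Bit 1: 1 × 2^1 = 2
Bit 2: 1 × 2^2 = 4
Bit 4: 1 × 2^4 = 16
Bit 8: 1 × 2^8 = 256
Bit 9: 1 × 2^9 = 512
Bit 11: 1 × 2^11 = 2048
Bit 12: 1 × 2^12 = 4096
Bit 14: 1 × 2^14 = 16384
Sum = 1 + 2 + 4 + 16 + 256 + 512 + 2048 + 4096 + 16384
= 23319


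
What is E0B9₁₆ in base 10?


Positional values:
Position 0: 9 × 16^0 = 9 × 1 = 9
Position 1: B × 16^1 = 11 × 16 = 176
Position 2: 0 × 16^2 = 0 × 256 = 0
Position 3: E × 16^3 = 14 × 4096 = 57344
Sum = 9 + 176 + 0 + 57344
= 57529


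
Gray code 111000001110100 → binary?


Gray code: 111000001110100
MSB stays the same: 1
Each subsequent bit = prev_binary XOR current_gray:
  B[1] = 1 XOR 1 = 0
  B[2] = 0 XOR 1 = 1
  B[3] = 1 XOR 0 = 1
  B[4] = 1 XOR 0 = 1
  B[5] = 1 XOR 0 = 1
  B[6] = 1 XOR 0 = 1
  B[7] = 1 XOR 0 = 1
  B[8] = 1 XOR 1 = 0
  B[9] = 0 XOR 1 = 1
  B[10] = 1 XOR 1 = 0
  B[11] = 0 XOR 0 = 0
  B[12] = 0 XOR 1 = 1
  B[13] = 1 XOR 0 = 1
  B[14] = 1 XOR 0 = 1
= 101111110100111 (24487 decimal)


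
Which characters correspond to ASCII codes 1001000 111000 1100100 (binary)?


Codes (binary): 1001000 111000 1100100
Per-code ASCII lookup:
  1001000 = 72  (range 65-90: uppercase, 72 - 65 = 7) → 'H'
  111000 = 56  (range 48-57: digits, 56 - 48 = 8) → '8'
  1100100 = 100  (range 97-122: lowercase, 100 - 97 = 3) → 'd'
= 'H8d'


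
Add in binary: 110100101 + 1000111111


Align and add column by column (LSB to MSB, carry propagating):
  00110100101
+ 01000111111
  -----------
  col 0: 1 + 1 + 0 (carry in) = 2 → bit 0, carry out 1
  col 1: 0 + 1 + 1 (carry in) = 2 → bit 0, carry out 1
  col 2: 1 + 1 + 1 (carry in) = 3 → bit 1, carry out 1
  col 3: 0 + 1 + 1 (carry in) = 2 → bit 0, carry out 1
  col 4: 0 + 1 + 1 (carry in) = 2 → bit 0, carry out 1
  col 5: 1 + 1 + 1 (carry in) = 3 → bit 1, carry out 1
  col 6: 0 + 0 + 1 (carry in) = 1 → bit 1, carry out 0
  col 7: 1 + 0 + 0 (carry in) = 1 → bit 1, carry out 0
  col 8: 1 + 0 + 0 (carry in) = 1 → bit 1, carry out 0
  col 9: 0 + 1 + 0 (carry in) = 1 → bit 1, carry out 0
  col 10: 0 + 0 + 0 (carry in) = 0 → bit 0, carry out 0
Reading bits MSB→LSB: 01111100100
Strip leading zeros: 1111100100
= 1111100100


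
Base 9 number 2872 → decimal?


Positional values (base 9):
  2 × 9^0 = 2 × 1 = 2
  7 × 9^1 = 7 × 9 = 63
  8 × 9^2 = 8 × 81 = 648
  2 × 9^3 = 2 × 729 = 1458
Sum = 2 + 63 + 648 + 1458
= 2171


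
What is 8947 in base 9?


Divide by 9 repeatedly:
8947 ÷ 9 = 994 remainder 1
994 ÷ 9 = 110 remainder 4
110 ÷ 9 = 12 remainder 2
12 ÷ 9 = 1 remainder 3
1 ÷ 9 = 0 remainder 1
Reading remainders bottom-up:
= 13241


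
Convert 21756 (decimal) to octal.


Divide by 8 repeatedly:
21756 ÷ 8 = 2719 remainder 4
2719 ÷ 8 = 339 remainder 7
339 ÷ 8 = 42 remainder 3
42 ÷ 8 = 5 remainder 2
5 ÷ 8 = 0 remainder 5
Reading remainders bottom-up:
= 0o52374


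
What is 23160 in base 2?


Divide by 2 repeatedly:
23160 ÷ 2 = 11580 remainder 0
11580 ÷ 2 = 5790 remainder 0
5790 ÷ 2 = 2895 remainder 0
2895 ÷ 2 = 1447 remainder 1
1447 ÷ 2 = 723 remainder 1
723 ÷ 2 = 361 remainder 1
361 ÷ 2 = 180 remainder 1
180 ÷ 2 = 90 remainder 0
90 ÷ 2 = 45 remainder 0
45 ÷ 2 = 22 remainder 1
22 ÷ 2 = 11 remainder 0
11 ÷ 2 = 5 remainder 1
5 ÷ 2 = 2 remainder 1
2 ÷ 2 = 1 remainder 0
1 ÷ 2 = 0 remainder 1
Reading remainders bottom-up:
= 101101001111000


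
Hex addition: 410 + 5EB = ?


Align and add column by column (LSB to MSB, each column mod 16 with carry):
  0410
+ 05EB
  ----
  col 0: 0(0) + B(11) + 0 (carry in) = 11 → B(11), carry out 0
  col 1: 1(1) + E(14) + 0 (carry in) = 15 → F(15), carry out 0
  col 2: 4(4) + 5(5) + 0 (carry in) = 9 → 9(9), carry out 0
  col 3: 0(0) + 0(0) + 0 (carry in) = 0 → 0(0), carry out 0
Reading digits MSB→LSB: 09FB
Strip leading zeros: 9FB
= 0x9FB


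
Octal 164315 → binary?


Each octal digit → 3 binary bits:
  1 = 001
  6 = 110
  4 = 100
  3 = 011
  1 = 001
  5 = 101
Concatenate: 001 110 100 011 001 101
= 001110100011001101


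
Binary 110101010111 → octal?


Group into 3-bit groups: 110101010111
  110 = 6
  101 = 5
  010 = 2
  111 = 7
= 0o6527


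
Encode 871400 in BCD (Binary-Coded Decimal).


Each digit → 4-bit binary:
  8 → 1000
  7 → 0111
  1 → 0001
  4 → 0100
  0 → 0000
  0 → 0000
= 1000 0111 0001 0100 0000 0000


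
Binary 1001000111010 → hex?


Group into 4-bit nibbles: 0001001000111010
  0001 = 1
  0010 = 2
  0011 = 3
  1010 = A
= 0x123A


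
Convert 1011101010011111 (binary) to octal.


Group into 3-bit groups: 001011101010011111
  001 = 1
  011 = 3
  101 = 5
  010 = 2
  011 = 3
  111 = 7
= 0o135237


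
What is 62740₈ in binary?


Each octal digit → 3 binary bits:
  6 = 110
  2 = 010
  7 = 111
  4 = 100
  0 = 000
Concatenate: 110 010 111 100 000
= 110010111100000


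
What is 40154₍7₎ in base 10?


Positional values (base 7):
  4 × 7^0 = 4 × 1 = 4
  5 × 7^1 = 5 × 7 = 35
  1 × 7^2 = 1 × 49 = 49
  0 × 7^3 = 0 × 343 = 0
  4 × 7^4 = 4 × 2401 = 9604
Sum = 4 + 35 + 49 + 0 + 9604
= 9692


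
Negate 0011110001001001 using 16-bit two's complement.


Original: 0011110001001001
Step 1 - Invert all bits: 1100001110110110
Step 2 - Add 1: 1100001110110110 + 1
= 1100001110110111 (represents -15433)


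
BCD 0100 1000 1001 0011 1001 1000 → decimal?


Each 4-bit group → digit:
  0100 → 4
  1000 → 8
  1001 → 9
  0011 → 3
  1001 → 9
  1000 → 8
= 489398


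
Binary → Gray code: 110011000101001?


Binary: 110011000101001
Gray code: G = B XOR (B >> 1)
B >> 1 = 011001100010100
110011000101001 XOR 011001100010100:
  1 XOR 0 = 1
  1 XOR 1 = 0
  0 XOR 1 = 1
  0 XOR 0 = 0
  1 XOR 0 = 1
  1 XOR 1 = 0
  0 XOR 1 = 1
  0 XOR 0 = 0
  0 XOR 0 = 0
  1 XOR 0 = 1
  0 XOR 1 = 1
  1 XOR 0 = 1
  0 XOR 1 = 1
  0 XOR 0 = 0
  1 XOR 0 = 1
= 101010100111101


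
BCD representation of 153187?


Each digit → 4-bit binary:
  1 → 0001
  5 → 0101
  3 → 0011
  1 → 0001
  8 → 1000
  7 → 0111
= 0001 0101 0011 0001 1000 0111


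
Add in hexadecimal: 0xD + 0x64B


Align and add column by column (LSB to MSB, each column mod 16 with carry):
  000D
+ 064B
  ----
  col 0: D(13) + B(11) + 0 (carry in) = 24 → 8(8), carry out 1
  col 1: 0(0) + 4(4) + 1 (carry in) = 5 → 5(5), carry out 0
  col 2: 0(0) + 6(6) + 0 (carry in) = 6 → 6(6), carry out 0
  col 3: 0(0) + 0(0) + 0 (carry in) = 0 → 0(0), carry out 0
Reading digits MSB→LSB: 0658
Strip leading zeros: 658
= 0x658


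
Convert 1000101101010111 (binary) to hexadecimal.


Group into 4-bit nibbles: 1000101101010111
  1000 = 8
  1011 = B
  0101 = 5
  0111 = 7
= 0x8B57


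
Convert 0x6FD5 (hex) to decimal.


Positional values:
Position 0: 5 × 16^0 = 5 × 1 = 5
Position 1: D × 16^1 = 13 × 16 = 208
Position 2: F × 16^2 = 15 × 256 = 3840
Position 3: 6 × 16^3 = 6 × 4096 = 24576
Sum = 5 + 208 + 3840 + 24576
= 28629


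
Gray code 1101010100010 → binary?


Gray code: 1101010100010
MSB stays the same: 1
Each subsequent bit = prev_binary XOR current_gray:
  B[1] = 1 XOR 1 = 0
  B[2] = 0 XOR 0 = 0
  B[3] = 0 XOR 1 = 1
  B[4] = 1 XOR 0 = 1
  B[5] = 1 XOR 1 = 0
  B[6] = 0 XOR 0 = 0
  B[7] = 0 XOR 1 = 1
  B[8] = 1 XOR 0 = 1
  B[9] = 1 XOR 0 = 1
  B[10] = 1 XOR 0 = 1
  B[11] = 1 XOR 1 = 0
  B[12] = 0 XOR 0 = 0
= 1001100111100 (4924 decimal)


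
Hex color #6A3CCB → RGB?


Hex: #6A3CCB
R = 6A₁₆ = 106
G = 3C₁₆ = 60
B = CB₁₆ = 203
= RGB(106, 60, 203)


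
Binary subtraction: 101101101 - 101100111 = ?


Align and subtract column by column (LSB to MSB, borrowing when needed):
  101101101
- 101100111
  ---------
  col 0: (1 - 0 borrow-in) - 1 → 1 - 1 = 0, borrow out 0
  col 1: (0 - 0 borrow-in) - 1 → borrow from next column: (0+2) - 1 = 1, borrow out 1
  col 2: (1 - 1 borrow-in) - 1 → borrow from next column: (0+2) - 1 = 1, borrow out 1
  col 3: (1 - 1 borrow-in) - 0 → 0 - 0 = 0, borrow out 0
  col 4: (0 - 0 borrow-in) - 0 → 0 - 0 = 0, borrow out 0
  col 5: (1 - 0 borrow-in) - 1 → 1 - 1 = 0, borrow out 0
  col 6: (1 - 0 borrow-in) - 1 → 1 - 1 = 0, borrow out 0
  col 7: (0 - 0 borrow-in) - 0 → 0 - 0 = 0, borrow out 0
  col 8: (1 - 0 borrow-in) - 1 → 1 - 1 = 0, borrow out 0
Reading bits MSB→LSB: 000000110
Strip leading zeros: 110
= 110


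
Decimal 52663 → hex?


Divide by 16 repeatedly:
52663 ÷ 16 = 3291 remainder 7 (7)
3291 ÷ 16 = 205 remainder 11 (B)
205 ÷ 16 = 12 remainder 13 (D)
12 ÷ 16 = 0 remainder 12 (C)
Reading remainders bottom-up:
= 0xCDB7


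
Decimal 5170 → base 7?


Divide by 7 repeatedly:
5170 ÷ 7 = 738 remainder 4
738 ÷ 7 = 105 remainder 3
105 ÷ 7 = 15 remainder 0
15 ÷ 7 = 2 remainder 1
2 ÷ 7 = 0 remainder 2
Reading remainders bottom-up:
= 21034


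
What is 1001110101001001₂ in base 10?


Positional values:
Bit 0: 1 × 2^0 = 1
Bit 3: 1 × 2^3 = 8
Bit 6: 1 × 2^6 = 64
Bit 8: 1 × 2^8 = 256
Bit 10: 1 × 2^10 = 1024
Bit 11: 1 × 2^11 = 2048
Bit 12: 1 × 2^12 = 4096
Bit 15: 1 × 2^15 = 32768
Sum = 1 + 8 + 64 + 256 + 1024 + 2048 + 4096 + 32768
= 40265


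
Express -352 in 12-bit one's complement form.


Original: 000101100000
Invert all bits:
  bit 0: 0 → 1
  bit 1: 0 → 1
  bit 2: 0 → 1
  bit 3: 1 → 0
  bit 4: 0 → 1
  bit 5: 1 → 0
  bit 6: 1 → 0
  bit 7: 0 → 1
  bit 8: 0 → 1
  bit 9: 0 → 1
  bit 10: 0 → 1
  bit 11: 0 → 1
= 111010011111


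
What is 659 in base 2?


Divide by 2 repeatedly:
659 ÷ 2 = 329 remainder 1
329 ÷ 2 = 164 remainder 1
164 ÷ 2 = 82 remainder 0
82 ÷ 2 = 41 remainder 0
41 ÷ 2 = 20 remainder 1
20 ÷ 2 = 10 remainder 0
10 ÷ 2 = 5 remainder 0
5 ÷ 2 = 2 remainder 1
2 ÷ 2 = 1 remainder 0
1 ÷ 2 = 0 remainder 1
Reading remainders bottom-up:
= 1010010011


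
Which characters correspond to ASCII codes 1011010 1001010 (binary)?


Codes (binary): 1011010 1001010
Per-code ASCII lookup:
  1011010 = 90  (range 65-90: uppercase, 90 - 65 = 25) → 'Z'
  1001010 = 74  (range 65-90: uppercase, 74 - 65 = 9) → 'J'
= 'ZJ'


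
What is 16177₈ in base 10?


Positional values:
Position 0: 7 × 8^0 = 7
Position 1: 7 × 8^1 = 56
Position 2: 1 × 8^2 = 64
Position 3: 6 × 8^3 = 3072
Position 4: 1 × 8^4 = 4096
Sum = 7 + 56 + 64 + 3072 + 4096
= 7295


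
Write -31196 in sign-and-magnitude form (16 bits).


Sign bit: 1 (negative)
Magnitude: 31196 = 111100111011100
= 1111100111011100


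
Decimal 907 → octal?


Divide by 8 repeatedly:
907 ÷ 8 = 113 remainder 3
113 ÷ 8 = 14 remainder 1
14 ÷ 8 = 1 remainder 6
1 ÷ 8 = 0 remainder 1
Reading remainders bottom-up:
= 0o1613


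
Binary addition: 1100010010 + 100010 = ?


Align and add column by column (LSB to MSB, carry propagating):
  01100010010
+ 00000100010
  -----------
  col 0: 0 + 0 + 0 (carry in) = 0 → bit 0, carry out 0
  col 1: 1 + 1 + 0 (carry in) = 2 → bit 0, carry out 1
  col 2: 0 + 0 + 1 (carry in) = 1 → bit 1, carry out 0
  col 3: 0 + 0 + 0 (carry in) = 0 → bit 0, carry out 0
  col 4: 1 + 0 + 0 (carry in) = 1 → bit 1, carry out 0
  col 5: 0 + 1 + 0 (carry in) = 1 → bit 1, carry out 0
  col 6: 0 + 0 + 0 (carry in) = 0 → bit 0, carry out 0
  col 7: 0 + 0 + 0 (carry in) = 0 → bit 0, carry out 0
  col 8: 1 + 0 + 0 (carry in) = 1 → bit 1, carry out 0
  col 9: 1 + 0 + 0 (carry in) = 1 → bit 1, carry out 0
  col 10: 0 + 0 + 0 (carry in) = 0 → bit 0, carry out 0
Reading bits MSB→LSB: 01100110100
Strip leading zeros: 1100110100
= 1100110100


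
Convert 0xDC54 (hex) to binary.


Each hex digit → 4 binary bits:
  D = 1101
  C = 1100
  5 = 0101
  4 = 0100
Concatenate: 1101 1100 0101 0100
= 1101110001010100


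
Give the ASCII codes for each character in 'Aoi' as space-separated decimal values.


String: 'Aoi'  (3 characters)
Per-character ASCII lookup:
  'A': uppercase starts at 65: 'A' = 65 + 0 = 65
  'o': lowercase starts at 97: 'o' = 97 + 14 = 111
  'i': lowercase starts at 97: 'i' = 97 + 8 = 105
= 65 111 105


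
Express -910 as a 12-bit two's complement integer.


Original: 001110001110
Step 1 - Invert all bits: 110001110001
Step 2 - Add 1: 110001110001 + 1
= 110001110010 (represents -910)


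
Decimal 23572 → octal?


Divide by 8 repeatedly:
23572 ÷ 8 = 2946 remainder 4
2946 ÷ 8 = 368 remainder 2
368 ÷ 8 = 46 remainder 0
46 ÷ 8 = 5 remainder 6
5 ÷ 8 = 0 remainder 5
Reading remainders bottom-up:
= 0o56024


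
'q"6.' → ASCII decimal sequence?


String: 'q"6.'  (4 characters)
Per-character ASCII lookup:
  'q': lowercase starts at 97: 'q' = 97 + 16 = 113
  '"': special character: '"' = 34
  '6': digits start at 48: '6' = 48 + 6 = 54
  '.': special character: '.' = 46
= 113 34 54 46


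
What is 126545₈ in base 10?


Positional values:
Position 0: 5 × 8^0 = 5
Position 1: 4 × 8^1 = 32
Position 2: 5 × 8^2 = 320
Position 3: 6 × 8^3 = 3072
Position 4: 2 × 8^4 = 8192
Position 5: 1 × 8^5 = 32768
Sum = 5 + 32 + 320 + 3072 + 8192 + 32768
= 44389


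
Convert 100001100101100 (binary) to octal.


Group into 3-bit groups: 100001100101100
  100 = 4
  001 = 1
  100 = 4
  101 = 5
  100 = 4
= 0o41454


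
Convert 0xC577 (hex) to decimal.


Positional values:
Position 0: 7 × 16^0 = 7 × 1 = 7
Position 1: 7 × 16^1 = 7 × 16 = 112
Position 2: 5 × 16^2 = 5 × 256 = 1280
Position 3: C × 16^3 = 12 × 4096 = 49152
Sum = 7 + 112 + 1280 + 49152
= 50551


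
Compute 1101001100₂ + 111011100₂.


Align and add column by column (LSB to MSB, carry propagating):
  01101001100
+ 00111011100
  -----------
  col 0: 0 + 0 + 0 (carry in) = 0 → bit 0, carry out 0
  col 1: 0 + 0 + 0 (carry in) = 0 → bit 0, carry out 0
  col 2: 1 + 1 + 0 (carry in) = 2 → bit 0, carry out 1
  col 3: 1 + 1 + 1 (carry in) = 3 → bit 1, carry out 1
  col 4: 0 + 1 + 1 (carry in) = 2 → bit 0, carry out 1
  col 5: 0 + 0 + 1 (carry in) = 1 → bit 1, carry out 0
  col 6: 1 + 1 + 0 (carry in) = 2 → bit 0, carry out 1
  col 7: 0 + 1 + 1 (carry in) = 2 → bit 0, carry out 1
  col 8: 1 + 1 + 1 (carry in) = 3 → bit 1, carry out 1
  col 9: 1 + 0 + 1 (carry in) = 2 → bit 0, carry out 1
  col 10: 0 + 0 + 1 (carry in) = 1 → bit 1, carry out 0
Reading bits MSB→LSB: 10100101000
Strip leading zeros: 10100101000
= 10100101000


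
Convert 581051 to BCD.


Each digit → 4-bit binary:
  5 → 0101
  8 → 1000
  1 → 0001
  0 → 0000
  5 → 0101
  1 → 0001
= 0101 1000 0001 0000 0101 0001


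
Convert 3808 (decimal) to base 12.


Divide by 12 repeatedly:
3808 ÷ 12 = 317 remainder 4
317 ÷ 12 = 26 remainder 5
26 ÷ 12 = 2 remainder 2
2 ÷ 12 = 0 remainder 2
Reading remainders bottom-up:
= 2254


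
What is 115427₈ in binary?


Each octal digit → 3 binary bits:
  1 = 001
  1 = 001
  5 = 101
  4 = 100
  2 = 010
  7 = 111
Concatenate: 001 001 101 100 010 111
= 001001101100010111


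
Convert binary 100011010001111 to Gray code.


Binary: 100011010001111
Gray code: G = B XOR (B >> 1)
B >> 1 = 010001101000111
100011010001111 XOR 010001101000111:
  1 XOR 0 = 1
  0 XOR 1 = 1
  0 XOR 0 = 0
  0 XOR 0 = 0
  1 XOR 0 = 1
  1 XOR 1 = 0
  0 XOR 1 = 1
  1 XOR 0 = 1
  0 XOR 1 = 1
  0 XOR 0 = 0
  0 XOR 0 = 0
  1 XOR 0 = 1
  1 XOR 1 = 0
  1 XOR 1 = 0
  1 XOR 1 = 0
= 110010111001000


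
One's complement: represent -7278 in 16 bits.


Original: 0001110001101110
Invert all bits:
  bit 0: 0 → 1
  bit 1: 0 → 1
  bit 2: 0 → 1
  bit 3: 1 → 0
  bit 4: 1 → 0
  bit 5: 1 → 0
  bit 6: 0 → 1
  bit 7: 0 → 1
  bit 8: 0 → 1
  bit 9: 1 → 0
  bit 10: 1 → 0
  bit 11: 0 → 1
  bit 12: 1 → 0
  bit 13: 1 → 0
  bit 14: 1 → 0
  bit 15: 0 → 1
= 1110001110010001


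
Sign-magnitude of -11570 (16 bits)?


Sign bit: 1 (negative)
Magnitude: 11570 = 010110100110010
= 1010110100110010


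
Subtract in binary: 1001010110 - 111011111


Align and subtract column by column (LSB to MSB, borrowing when needed):
  1001010110
- 0111011111
  ----------
  col 0: (0 - 0 borrow-in) - 1 → borrow from next column: (0+2) - 1 = 1, borrow out 1
  col 1: (1 - 1 borrow-in) - 1 → borrow from next column: (0+2) - 1 = 1, borrow out 1
  col 2: (1 - 1 borrow-in) - 1 → borrow from next column: (0+2) - 1 = 1, borrow out 1
  col 3: (0 - 1 borrow-in) - 1 → borrow from next column: (-1+2) - 1 = 0, borrow out 1
  col 4: (1 - 1 borrow-in) - 1 → borrow from next column: (0+2) - 1 = 1, borrow out 1
  col 5: (0 - 1 borrow-in) - 0 → borrow from next column: (-1+2) - 0 = 1, borrow out 1
  col 6: (1 - 1 borrow-in) - 1 → borrow from next column: (0+2) - 1 = 1, borrow out 1
  col 7: (0 - 1 borrow-in) - 1 → borrow from next column: (-1+2) - 1 = 0, borrow out 1
  col 8: (0 - 1 borrow-in) - 1 → borrow from next column: (-1+2) - 1 = 0, borrow out 1
  col 9: (1 - 1 borrow-in) - 0 → 0 - 0 = 0, borrow out 0
Reading bits MSB→LSB: 0001110111
Strip leading zeros: 1110111
= 1110111


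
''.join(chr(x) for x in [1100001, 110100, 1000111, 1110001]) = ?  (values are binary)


Codes (binary): 1100001 110100 1000111 1110001
Per-code ASCII lookup:
  1100001 = 97  (range 97-122: lowercase, 97 - 97 = 0) → 'a'
  110100 = 52  (range 48-57: digits, 52 - 48 = 4) → '4'
  1000111 = 71  (range 65-90: uppercase, 71 - 65 = 6) → 'G'
  1110001 = 113  (range 97-122: lowercase, 113 - 97 = 16) → 'q'
= 'a4Gq'


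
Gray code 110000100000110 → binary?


Gray code: 110000100000110
MSB stays the same: 1
Each subsequent bit = prev_binary XOR current_gray:
  B[1] = 1 XOR 1 = 0
  B[2] = 0 XOR 0 = 0
  B[3] = 0 XOR 0 = 0
  B[4] = 0 XOR 0 = 0
  B[5] = 0 XOR 0 = 0
  B[6] = 0 XOR 1 = 1
  B[7] = 1 XOR 0 = 1
  B[8] = 1 XOR 0 = 1
  B[9] = 1 XOR 0 = 1
  B[10] = 1 XOR 0 = 1
  B[11] = 1 XOR 0 = 1
  B[12] = 1 XOR 1 = 0
  B[13] = 0 XOR 1 = 1
  B[14] = 1 XOR 0 = 1
= 100000111111011 (16891 decimal)
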